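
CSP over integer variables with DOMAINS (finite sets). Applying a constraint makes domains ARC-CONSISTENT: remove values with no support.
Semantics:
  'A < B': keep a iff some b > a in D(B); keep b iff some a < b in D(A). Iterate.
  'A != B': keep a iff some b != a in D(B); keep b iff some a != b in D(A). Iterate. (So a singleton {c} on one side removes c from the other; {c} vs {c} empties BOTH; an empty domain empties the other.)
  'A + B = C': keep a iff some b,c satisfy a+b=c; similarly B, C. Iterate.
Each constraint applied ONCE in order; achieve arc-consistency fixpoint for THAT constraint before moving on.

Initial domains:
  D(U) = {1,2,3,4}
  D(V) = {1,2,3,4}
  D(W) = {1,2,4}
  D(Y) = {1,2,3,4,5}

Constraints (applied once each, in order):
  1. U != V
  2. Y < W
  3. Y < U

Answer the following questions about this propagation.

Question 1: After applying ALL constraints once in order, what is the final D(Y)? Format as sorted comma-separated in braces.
Answer: {1,2,3}

Derivation:
Constraint 1 (U != V) on D(U)={1,2,3,4} D(V)={1,2,3,4}: no change
Constraint 2 (Y < W) on D(Y)={1,2,3,4,5} D(W)={1,2,4}: Y {1,2,3,4,5}->{1,2,3}; W {1,2,4}->{2,4}
Constraint 3 (Y < U) on D(Y)={1,2,3} D(U)={1,2,3,4}: U {1,2,3,4}->{2,3,4}
So after all 3 constraints: D(Y) = {1,2,3}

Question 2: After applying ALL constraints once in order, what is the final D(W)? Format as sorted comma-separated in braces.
Answer: {2,4}

Derivation:
Constraint 1 (U != V) on D(U)={1,2,3,4} D(V)={1,2,3,4}: no change
Constraint 2 (Y < W) on D(Y)={1,2,3,4,5} D(W)={1,2,4}: Y {1,2,3,4,5}->{1,2,3}; W {1,2,4}->{2,4}
Constraint 3 (Y < U) on D(Y)={1,2,3} D(U)={1,2,3,4}: U {1,2,3,4}->{2,3,4}
So after all 3 constraints: D(W) = {2,4}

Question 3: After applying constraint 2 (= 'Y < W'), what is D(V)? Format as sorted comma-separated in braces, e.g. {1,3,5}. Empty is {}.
Answer: {1,2,3,4}

Derivation:
Constraint 1 (U != V) on D(U)={1,2,3,4} D(V)={1,2,3,4}: no change
Constraint 2 (Y < W) on D(Y)={1,2,3,4,5} D(W)={1,2,4}: Y {1,2,3,4,5}->{1,2,3}; W {1,2,4}->{2,4}
So after constraint 2: D(V) = {1,2,3,4}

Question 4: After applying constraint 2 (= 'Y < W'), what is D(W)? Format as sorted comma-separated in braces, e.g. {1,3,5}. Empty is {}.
Constraint 1 (U != V) on D(U)={1,2,3,4} D(V)={1,2,3,4}: no change
Constraint 2 (Y < W) on D(Y)={1,2,3,4,5} D(W)={1,2,4}: Y {1,2,3,4,5}->{1,2,3}; W {1,2,4}->{2,4}
So after constraint 2: D(W) = {2,4}

Answer: {2,4}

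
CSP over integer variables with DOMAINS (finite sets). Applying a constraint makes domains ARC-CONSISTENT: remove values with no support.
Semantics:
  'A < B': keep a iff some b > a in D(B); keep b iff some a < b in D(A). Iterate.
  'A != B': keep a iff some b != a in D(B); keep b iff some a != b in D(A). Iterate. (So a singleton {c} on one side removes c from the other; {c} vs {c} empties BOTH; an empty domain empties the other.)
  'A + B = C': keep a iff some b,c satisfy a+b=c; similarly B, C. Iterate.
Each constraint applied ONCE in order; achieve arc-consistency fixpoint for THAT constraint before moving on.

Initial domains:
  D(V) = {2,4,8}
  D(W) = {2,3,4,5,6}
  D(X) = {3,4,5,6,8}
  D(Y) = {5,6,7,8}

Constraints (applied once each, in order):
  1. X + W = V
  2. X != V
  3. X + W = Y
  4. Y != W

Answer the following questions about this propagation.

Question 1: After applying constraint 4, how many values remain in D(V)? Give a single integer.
Answer: 1

Derivation:
Constraint 1 (X + W = V) on D(X)={3,4,5,6,8} D(W)={2,3,4,5,6} D(V)={2,4,8}: X {3,4,5,6,8}->{3,4,5,6}; W {2,3,4,5,6}->{2,3,4,5}; V {2,4,8}->{8}
Constraint 2 (X != V) on D(X)={3,4,5,6} D(V)={8}: no change
Constraint 3 (X + W = Y) on D(X)={3,4,5,6} D(W)={2,3,4,5} D(Y)={5,6,7,8}: no change
Constraint 4 (Y != W) on D(Y)={5,6,7,8} D(W)={2,3,4,5}: no change
So after constraint 4: D(V)={8}, size = 1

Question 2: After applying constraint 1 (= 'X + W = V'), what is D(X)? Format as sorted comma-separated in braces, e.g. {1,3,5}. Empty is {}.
Constraint 1 (X + W = V) on D(X)={3,4,5,6,8} D(W)={2,3,4,5,6} D(V)={2,4,8}: X {3,4,5,6,8}->{3,4,5,6}; W {2,3,4,5,6}->{2,3,4,5}; V {2,4,8}->{8}
So after constraint 1: D(X) = {3,4,5,6}

Answer: {3,4,5,6}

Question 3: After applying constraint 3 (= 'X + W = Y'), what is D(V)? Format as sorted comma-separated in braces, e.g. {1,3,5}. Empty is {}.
Answer: {8}

Derivation:
Constraint 1 (X + W = V) on D(X)={3,4,5,6,8} D(W)={2,3,4,5,6} D(V)={2,4,8}: X {3,4,5,6,8}->{3,4,5,6}; W {2,3,4,5,6}->{2,3,4,5}; V {2,4,8}->{8}
Constraint 2 (X != V) on D(X)={3,4,5,6} D(V)={8}: no change
Constraint 3 (X + W = Y) on D(X)={3,4,5,6} D(W)={2,3,4,5} D(Y)={5,6,7,8}: no change
So after constraint 3: D(V) = {8}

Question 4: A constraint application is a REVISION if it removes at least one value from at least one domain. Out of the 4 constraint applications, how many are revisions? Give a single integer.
Answer: 1

Derivation:
Constraint 1 (X + W = V) on D(X)={3,4,5,6,8} D(W)={2,3,4,5,6} D(V)={2,4,8}: X {3,4,5,6,8}->{3,4,5,6}; W {2,3,4,5,6}->{2,3,4,5}; V {2,4,8}->{8} => REVISION
Constraint 2 (X != V) on D(X)={3,4,5,6} D(V)={8}: no change => not a revision
Constraint 3 (X + W = Y) on D(X)={3,4,5,6} D(W)={2,3,4,5} D(Y)={5,6,7,8}: no change => not a revision
Constraint 4 (Y != W) on D(Y)={5,6,7,8} D(W)={2,3,4,5}: no change => not a revision
Total revisions = 1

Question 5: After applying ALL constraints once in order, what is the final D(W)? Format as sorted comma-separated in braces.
Constraint 1 (X + W = V) on D(X)={3,4,5,6,8} D(W)={2,3,4,5,6} D(V)={2,4,8}: X {3,4,5,6,8}->{3,4,5,6}; W {2,3,4,5,6}->{2,3,4,5}; V {2,4,8}->{8}
Constraint 2 (X != V) on D(X)={3,4,5,6} D(V)={8}: no change
Constraint 3 (X + W = Y) on D(X)={3,4,5,6} D(W)={2,3,4,5} D(Y)={5,6,7,8}: no change
Constraint 4 (Y != W) on D(Y)={5,6,7,8} D(W)={2,3,4,5}: no change
So after all 4 constraints: D(W) = {2,3,4,5}

Answer: {2,3,4,5}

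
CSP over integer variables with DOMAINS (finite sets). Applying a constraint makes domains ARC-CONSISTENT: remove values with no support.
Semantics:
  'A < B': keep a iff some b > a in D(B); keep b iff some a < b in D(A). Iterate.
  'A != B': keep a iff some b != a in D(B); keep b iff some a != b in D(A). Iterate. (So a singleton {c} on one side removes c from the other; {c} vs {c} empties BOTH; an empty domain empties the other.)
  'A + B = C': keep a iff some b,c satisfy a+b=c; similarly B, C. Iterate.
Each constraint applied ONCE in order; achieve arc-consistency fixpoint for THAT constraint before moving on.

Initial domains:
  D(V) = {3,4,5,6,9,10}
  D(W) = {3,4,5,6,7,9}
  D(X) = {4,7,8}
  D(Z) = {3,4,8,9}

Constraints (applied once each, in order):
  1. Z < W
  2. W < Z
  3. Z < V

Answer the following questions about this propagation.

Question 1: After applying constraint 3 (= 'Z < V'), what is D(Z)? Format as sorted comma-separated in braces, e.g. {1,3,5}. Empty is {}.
Answer: {8}

Derivation:
Constraint 1 (Z < W) on D(Z)={3,4,8,9} D(W)={3,4,5,6,7,9}: Z {3,4,8,9}->{3,4,8}; W {3,4,5,6,7,9}->{4,5,6,7,9}
Constraint 2 (W < Z) on D(W)={4,5,6,7,9} D(Z)={3,4,8}: W {4,5,6,7,9}->{4,5,6,7}; Z {3,4,8}->{8}
Constraint 3 (Z < V) on D(Z)={8} D(V)={3,4,5,6,9,10}: V {3,4,5,6,9,10}->{9,10}
So after constraint 3: D(Z) = {8}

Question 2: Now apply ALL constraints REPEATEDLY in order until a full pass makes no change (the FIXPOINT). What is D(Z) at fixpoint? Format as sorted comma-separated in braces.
Answer: {}

Derivation:
pass 0 (initial): D(Z)={3,4,8,9}
pass 1: V {3,4,5,6,9,10}->{9,10}; W {3,4,5,6,7,9}->{4,5,6,7}; Z {3,4,8,9}->{8}
pass 2: V {9,10}->{}; W {4,5,6,7}->{}; Z {8}->{}
pass 3: no change
Fixpoint after 3 passes: D(Z) = {}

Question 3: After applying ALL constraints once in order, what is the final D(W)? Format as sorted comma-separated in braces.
Constraint 1 (Z < W) on D(Z)={3,4,8,9} D(W)={3,4,5,6,7,9}: Z {3,4,8,9}->{3,4,8}; W {3,4,5,6,7,9}->{4,5,6,7,9}
Constraint 2 (W < Z) on D(W)={4,5,6,7,9} D(Z)={3,4,8}: W {4,5,6,7,9}->{4,5,6,7}; Z {3,4,8}->{8}
Constraint 3 (Z < V) on D(Z)={8} D(V)={3,4,5,6,9,10}: V {3,4,5,6,9,10}->{9,10}
So after all 3 constraints: D(W) = {4,5,6,7}

Answer: {4,5,6,7}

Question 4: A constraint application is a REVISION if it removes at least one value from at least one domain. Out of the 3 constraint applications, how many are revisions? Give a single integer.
Constraint 1 (Z < W) on D(Z)={3,4,8,9} D(W)={3,4,5,6,7,9}: Z {3,4,8,9}->{3,4,8}; W {3,4,5,6,7,9}->{4,5,6,7,9} => REVISION
Constraint 2 (W < Z) on D(W)={4,5,6,7,9} D(Z)={3,4,8}: W {4,5,6,7,9}->{4,5,6,7}; Z {3,4,8}->{8} => REVISION
Constraint 3 (Z < V) on D(Z)={8} D(V)={3,4,5,6,9,10}: V {3,4,5,6,9,10}->{9,10} => REVISION
Total revisions = 3

Answer: 3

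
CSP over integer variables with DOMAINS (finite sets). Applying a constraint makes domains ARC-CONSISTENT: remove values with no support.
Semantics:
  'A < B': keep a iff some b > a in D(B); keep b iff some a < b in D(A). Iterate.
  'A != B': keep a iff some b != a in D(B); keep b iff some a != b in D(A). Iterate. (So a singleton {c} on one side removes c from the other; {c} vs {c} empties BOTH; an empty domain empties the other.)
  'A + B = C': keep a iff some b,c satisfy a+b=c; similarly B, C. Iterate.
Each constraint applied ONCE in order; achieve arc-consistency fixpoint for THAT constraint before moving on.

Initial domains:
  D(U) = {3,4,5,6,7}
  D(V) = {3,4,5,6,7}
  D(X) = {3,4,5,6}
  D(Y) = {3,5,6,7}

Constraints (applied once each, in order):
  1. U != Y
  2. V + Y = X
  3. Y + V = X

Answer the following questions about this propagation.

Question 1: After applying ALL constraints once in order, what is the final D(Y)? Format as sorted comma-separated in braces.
Constraint 1 (U != Y) on D(U)={3,4,5,6,7} D(Y)={3,5,6,7}: no change
Constraint 2 (V + Y = X) on D(V)={3,4,5,6,7} D(Y)={3,5,6,7} D(X)={3,4,5,6}: V {3,4,5,6,7}->{3}; Y {3,5,6,7}->{3}; X {3,4,5,6}->{6}
Constraint 3 (Y + V = X) on D(Y)={3} D(V)={3} D(X)={6}: no change
So after all 3 constraints: D(Y) = {3}

Answer: {3}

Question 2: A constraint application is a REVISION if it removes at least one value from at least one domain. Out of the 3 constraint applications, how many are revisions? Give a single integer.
Answer: 1

Derivation:
Constraint 1 (U != Y) on D(U)={3,4,5,6,7} D(Y)={3,5,6,7}: no change => not a revision
Constraint 2 (V + Y = X) on D(V)={3,4,5,6,7} D(Y)={3,5,6,7} D(X)={3,4,5,6}: V {3,4,5,6,7}->{3}; Y {3,5,6,7}->{3}; X {3,4,5,6}->{6} => REVISION
Constraint 3 (Y + V = X) on D(Y)={3} D(V)={3} D(X)={6}: no change => not a revision
Total revisions = 1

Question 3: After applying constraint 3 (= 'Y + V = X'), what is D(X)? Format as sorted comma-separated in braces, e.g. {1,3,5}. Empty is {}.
Constraint 1 (U != Y) on D(U)={3,4,5,6,7} D(Y)={3,5,6,7}: no change
Constraint 2 (V + Y = X) on D(V)={3,4,5,6,7} D(Y)={3,5,6,7} D(X)={3,4,5,6}: V {3,4,5,6,7}->{3}; Y {3,5,6,7}->{3}; X {3,4,5,6}->{6}
Constraint 3 (Y + V = X) on D(Y)={3} D(V)={3} D(X)={6}: no change
So after constraint 3: D(X) = {6}

Answer: {6}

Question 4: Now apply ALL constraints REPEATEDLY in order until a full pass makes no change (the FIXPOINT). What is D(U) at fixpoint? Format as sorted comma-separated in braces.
Answer: {4,5,6,7}

Derivation:
pass 0 (initial): D(U)={3,4,5,6,7}
pass 1: V {3,4,5,6,7}->{3}; X {3,4,5,6}->{6}; Y {3,5,6,7}->{3}
pass 2: U {3,4,5,6,7}->{4,5,6,7}
pass 3: no change
Fixpoint after 3 passes: D(U) = {4,5,6,7}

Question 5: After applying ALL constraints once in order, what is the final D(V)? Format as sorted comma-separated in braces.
Constraint 1 (U != Y) on D(U)={3,4,5,6,7} D(Y)={3,5,6,7}: no change
Constraint 2 (V + Y = X) on D(V)={3,4,5,6,7} D(Y)={3,5,6,7} D(X)={3,4,5,6}: V {3,4,5,6,7}->{3}; Y {3,5,6,7}->{3}; X {3,4,5,6}->{6}
Constraint 3 (Y + V = X) on D(Y)={3} D(V)={3} D(X)={6}: no change
So after all 3 constraints: D(V) = {3}

Answer: {3}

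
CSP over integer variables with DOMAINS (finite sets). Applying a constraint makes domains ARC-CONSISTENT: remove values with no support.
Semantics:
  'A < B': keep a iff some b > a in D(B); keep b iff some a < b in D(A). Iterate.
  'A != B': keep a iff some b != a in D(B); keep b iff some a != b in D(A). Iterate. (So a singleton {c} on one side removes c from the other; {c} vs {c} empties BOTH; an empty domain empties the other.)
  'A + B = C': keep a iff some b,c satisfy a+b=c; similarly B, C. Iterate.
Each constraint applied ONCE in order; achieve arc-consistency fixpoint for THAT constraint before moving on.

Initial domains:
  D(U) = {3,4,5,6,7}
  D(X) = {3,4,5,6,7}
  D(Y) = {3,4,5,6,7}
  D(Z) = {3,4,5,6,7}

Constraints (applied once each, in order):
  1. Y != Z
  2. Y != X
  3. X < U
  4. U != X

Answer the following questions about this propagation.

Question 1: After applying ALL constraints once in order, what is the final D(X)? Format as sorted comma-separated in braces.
Answer: {3,4,5,6}

Derivation:
Constraint 1 (Y != Z) on D(Y)={3,4,5,6,7} D(Z)={3,4,5,6,7}: no change
Constraint 2 (Y != X) on D(Y)={3,4,5,6,7} D(X)={3,4,5,6,7}: no change
Constraint 3 (X < U) on D(X)={3,4,5,6,7} D(U)={3,4,5,6,7}: X {3,4,5,6,7}->{3,4,5,6}; U {3,4,5,6,7}->{4,5,6,7}
Constraint 4 (U != X) on D(U)={4,5,6,7} D(X)={3,4,5,6}: no change
So after all 4 constraints: D(X) = {3,4,5,6}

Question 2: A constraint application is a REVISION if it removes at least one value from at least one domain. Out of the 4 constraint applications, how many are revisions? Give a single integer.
Answer: 1

Derivation:
Constraint 1 (Y != Z) on D(Y)={3,4,5,6,7} D(Z)={3,4,5,6,7}: no change => not a revision
Constraint 2 (Y != X) on D(Y)={3,4,5,6,7} D(X)={3,4,5,6,7}: no change => not a revision
Constraint 3 (X < U) on D(X)={3,4,5,6,7} D(U)={3,4,5,6,7}: X {3,4,5,6,7}->{3,4,5,6}; U {3,4,5,6,7}->{4,5,6,7} => REVISION
Constraint 4 (U != X) on D(U)={4,5,6,7} D(X)={3,4,5,6}: no change => not a revision
Total revisions = 1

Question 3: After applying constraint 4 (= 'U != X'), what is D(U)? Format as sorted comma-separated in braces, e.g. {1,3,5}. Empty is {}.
Answer: {4,5,6,7}

Derivation:
Constraint 1 (Y != Z) on D(Y)={3,4,5,6,7} D(Z)={3,4,5,6,7}: no change
Constraint 2 (Y != X) on D(Y)={3,4,5,6,7} D(X)={3,4,5,6,7}: no change
Constraint 3 (X < U) on D(X)={3,4,5,6,7} D(U)={3,4,5,6,7}: X {3,4,5,6,7}->{3,4,5,6}; U {3,4,5,6,7}->{4,5,6,7}
Constraint 4 (U != X) on D(U)={4,5,6,7} D(X)={3,4,5,6}: no change
So after constraint 4: D(U) = {4,5,6,7}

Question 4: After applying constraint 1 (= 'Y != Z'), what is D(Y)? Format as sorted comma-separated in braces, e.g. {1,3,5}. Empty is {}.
Answer: {3,4,5,6,7}

Derivation:
Constraint 1 (Y != Z) on D(Y)={3,4,5,6,7} D(Z)={3,4,5,6,7}: no change
So after constraint 1: D(Y) = {3,4,5,6,7}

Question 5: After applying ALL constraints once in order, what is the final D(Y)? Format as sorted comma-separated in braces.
Answer: {3,4,5,6,7}

Derivation:
Constraint 1 (Y != Z) on D(Y)={3,4,5,6,7} D(Z)={3,4,5,6,7}: no change
Constraint 2 (Y != X) on D(Y)={3,4,5,6,7} D(X)={3,4,5,6,7}: no change
Constraint 3 (X < U) on D(X)={3,4,5,6,7} D(U)={3,4,5,6,7}: X {3,4,5,6,7}->{3,4,5,6}; U {3,4,5,6,7}->{4,5,6,7}
Constraint 4 (U != X) on D(U)={4,5,6,7} D(X)={3,4,5,6}: no change
So after all 4 constraints: D(Y) = {3,4,5,6,7}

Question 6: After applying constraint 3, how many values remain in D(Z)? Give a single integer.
Constraint 1 (Y != Z) on D(Y)={3,4,5,6,7} D(Z)={3,4,5,6,7}: no change
Constraint 2 (Y != X) on D(Y)={3,4,5,6,7} D(X)={3,4,5,6,7}: no change
Constraint 3 (X < U) on D(X)={3,4,5,6,7} D(U)={3,4,5,6,7}: X {3,4,5,6,7}->{3,4,5,6}; U {3,4,5,6,7}->{4,5,6,7}
So after constraint 3: D(Z)={3,4,5,6,7}, size = 5

Answer: 5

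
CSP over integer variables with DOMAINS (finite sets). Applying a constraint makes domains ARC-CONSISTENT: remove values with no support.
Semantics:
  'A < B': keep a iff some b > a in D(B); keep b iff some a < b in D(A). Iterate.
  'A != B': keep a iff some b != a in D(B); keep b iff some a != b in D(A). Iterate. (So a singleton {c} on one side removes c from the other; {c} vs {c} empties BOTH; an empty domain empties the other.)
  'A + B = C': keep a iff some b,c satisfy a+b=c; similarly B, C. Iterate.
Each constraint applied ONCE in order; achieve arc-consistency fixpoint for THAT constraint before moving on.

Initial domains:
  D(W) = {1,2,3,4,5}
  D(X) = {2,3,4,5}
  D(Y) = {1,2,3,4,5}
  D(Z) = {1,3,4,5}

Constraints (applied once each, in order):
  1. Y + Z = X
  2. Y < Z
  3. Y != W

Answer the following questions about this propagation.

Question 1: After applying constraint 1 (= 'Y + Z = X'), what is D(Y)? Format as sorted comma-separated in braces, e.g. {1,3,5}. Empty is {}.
Answer: {1,2,3,4}

Derivation:
Constraint 1 (Y + Z = X) on D(Y)={1,2,3,4,5} D(Z)={1,3,4,5} D(X)={2,3,4,5}: Y {1,2,3,4,5}->{1,2,3,4}; Z {1,3,4,5}->{1,3,4}
So after constraint 1: D(Y) = {1,2,3,4}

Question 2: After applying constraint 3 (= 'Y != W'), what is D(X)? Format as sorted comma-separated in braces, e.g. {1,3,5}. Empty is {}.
Constraint 1 (Y + Z = X) on D(Y)={1,2,3,4,5} D(Z)={1,3,4,5} D(X)={2,3,4,5}: Y {1,2,3,4,5}->{1,2,3,4}; Z {1,3,4,5}->{1,3,4}
Constraint 2 (Y < Z) on D(Y)={1,2,3,4} D(Z)={1,3,4}: Y {1,2,3,4}->{1,2,3}; Z {1,3,4}->{3,4}
Constraint 3 (Y != W) on D(Y)={1,2,3} D(W)={1,2,3,4,5}: no change
So after constraint 3: D(X) = {2,3,4,5}

Answer: {2,3,4,5}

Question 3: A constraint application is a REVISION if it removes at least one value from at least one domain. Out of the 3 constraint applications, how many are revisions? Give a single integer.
Constraint 1 (Y + Z = X) on D(Y)={1,2,3,4,5} D(Z)={1,3,4,5} D(X)={2,3,4,5}: Y {1,2,3,4,5}->{1,2,3,4}; Z {1,3,4,5}->{1,3,4} => REVISION
Constraint 2 (Y < Z) on D(Y)={1,2,3,4} D(Z)={1,3,4}: Y {1,2,3,4}->{1,2,3}; Z {1,3,4}->{3,4} => REVISION
Constraint 3 (Y != W) on D(Y)={1,2,3} D(W)={1,2,3,4,5}: no change => not a revision
Total revisions = 2

Answer: 2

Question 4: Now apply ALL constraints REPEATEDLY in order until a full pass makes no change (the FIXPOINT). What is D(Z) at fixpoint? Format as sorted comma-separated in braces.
pass 0 (initial): D(Z)={1,3,4,5}
pass 1: Y {1,2,3,4,5}->{1,2,3}; Z {1,3,4,5}->{3,4}
pass 2: X {2,3,4,5}->{4,5}; Y {1,2,3}->{1,2}
pass 3: no change
Fixpoint after 3 passes: D(Z) = {3,4}

Answer: {3,4}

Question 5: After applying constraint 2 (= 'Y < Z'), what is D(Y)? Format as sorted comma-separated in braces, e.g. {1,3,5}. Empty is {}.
Constraint 1 (Y + Z = X) on D(Y)={1,2,3,4,5} D(Z)={1,3,4,5} D(X)={2,3,4,5}: Y {1,2,3,4,5}->{1,2,3,4}; Z {1,3,4,5}->{1,3,4}
Constraint 2 (Y < Z) on D(Y)={1,2,3,4} D(Z)={1,3,4}: Y {1,2,3,4}->{1,2,3}; Z {1,3,4}->{3,4}
So after constraint 2: D(Y) = {1,2,3}

Answer: {1,2,3}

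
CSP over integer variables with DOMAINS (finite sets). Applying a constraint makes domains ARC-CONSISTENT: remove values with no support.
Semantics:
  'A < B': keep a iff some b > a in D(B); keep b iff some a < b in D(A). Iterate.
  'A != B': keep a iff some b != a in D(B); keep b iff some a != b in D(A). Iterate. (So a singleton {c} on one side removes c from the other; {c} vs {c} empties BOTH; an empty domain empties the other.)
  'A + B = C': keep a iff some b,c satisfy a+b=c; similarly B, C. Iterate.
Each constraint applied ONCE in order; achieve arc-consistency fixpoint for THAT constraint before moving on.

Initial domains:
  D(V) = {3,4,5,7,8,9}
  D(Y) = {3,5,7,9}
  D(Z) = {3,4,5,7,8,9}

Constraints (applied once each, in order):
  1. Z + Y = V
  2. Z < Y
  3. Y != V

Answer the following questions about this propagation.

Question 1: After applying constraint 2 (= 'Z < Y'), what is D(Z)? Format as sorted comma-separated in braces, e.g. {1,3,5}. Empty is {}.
Answer: {3,4}

Derivation:
Constraint 1 (Z + Y = V) on D(Z)={3,4,5,7,8,9} D(Y)={3,5,7,9} D(V)={3,4,5,7,8,9}: Z {3,4,5,7,8,9}->{3,4,5}; Y {3,5,7,9}->{3,5}; V {3,4,5,7,8,9}->{7,8,9}
Constraint 2 (Z < Y) on D(Z)={3,4,5} D(Y)={3,5}: Z {3,4,5}->{3,4}; Y {3,5}->{5}
So after constraint 2: D(Z) = {3,4}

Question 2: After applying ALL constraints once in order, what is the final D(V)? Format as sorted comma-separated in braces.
Answer: {7,8,9}

Derivation:
Constraint 1 (Z + Y = V) on D(Z)={3,4,5,7,8,9} D(Y)={3,5,7,9} D(V)={3,4,5,7,8,9}: Z {3,4,5,7,8,9}->{3,4,5}; Y {3,5,7,9}->{3,5}; V {3,4,5,7,8,9}->{7,8,9}
Constraint 2 (Z < Y) on D(Z)={3,4,5} D(Y)={3,5}: Z {3,4,5}->{3,4}; Y {3,5}->{5}
Constraint 3 (Y != V) on D(Y)={5} D(V)={7,8,9}: no change
So after all 3 constraints: D(V) = {7,8,9}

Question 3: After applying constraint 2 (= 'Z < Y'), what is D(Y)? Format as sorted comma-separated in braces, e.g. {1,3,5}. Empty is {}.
Constraint 1 (Z + Y = V) on D(Z)={3,4,5,7,8,9} D(Y)={3,5,7,9} D(V)={3,4,5,7,8,9}: Z {3,4,5,7,8,9}->{3,4,5}; Y {3,5,7,9}->{3,5}; V {3,4,5,7,8,9}->{7,8,9}
Constraint 2 (Z < Y) on D(Z)={3,4,5} D(Y)={3,5}: Z {3,4,5}->{3,4}; Y {3,5}->{5}
So after constraint 2: D(Y) = {5}

Answer: {5}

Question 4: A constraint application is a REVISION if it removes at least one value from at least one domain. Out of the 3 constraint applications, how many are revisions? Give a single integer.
Answer: 2

Derivation:
Constraint 1 (Z + Y = V) on D(Z)={3,4,5,7,8,9} D(Y)={3,5,7,9} D(V)={3,4,5,7,8,9}: Z {3,4,5,7,8,9}->{3,4,5}; Y {3,5,7,9}->{3,5}; V {3,4,5,7,8,9}->{7,8,9} => REVISION
Constraint 2 (Z < Y) on D(Z)={3,4,5} D(Y)={3,5}: Z {3,4,5}->{3,4}; Y {3,5}->{5} => REVISION
Constraint 3 (Y != V) on D(Y)={5} D(V)={7,8,9}: no change => not a revision
Total revisions = 2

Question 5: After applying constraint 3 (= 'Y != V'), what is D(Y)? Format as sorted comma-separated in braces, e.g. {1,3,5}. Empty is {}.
Constraint 1 (Z + Y = V) on D(Z)={3,4,5,7,8,9} D(Y)={3,5,7,9} D(V)={3,4,5,7,8,9}: Z {3,4,5,7,8,9}->{3,4,5}; Y {3,5,7,9}->{3,5}; V {3,4,5,7,8,9}->{7,8,9}
Constraint 2 (Z < Y) on D(Z)={3,4,5} D(Y)={3,5}: Z {3,4,5}->{3,4}; Y {3,5}->{5}
Constraint 3 (Y != V) on D(Y)={5} D(V)={7,8,9}: no change
So after constraint 3: D(Y) = {5}

Answer: {5}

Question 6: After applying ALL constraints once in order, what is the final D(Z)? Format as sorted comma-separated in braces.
Constraint 1 (Z + Y = V) on D(Z)={3,4,5,7,8,9} D(Y)={3,5,7,9} D(V)={3,4,5,7,8,9}: Z {3,4,5,7,8,9}->{3,4,5}; Y {3,5,7,9}->{3,5}; V {3,4,5,7,8,9}->{7,8,9}
Constraint 2 (Z < Y) on D(Z)={3,4,5} D(Y)={3,5}: Z {3,4,5}->{3,4}; Y {3,5}->{5}
Constraint 3 (Y != V) on D(Y)={5} D(V)={7,8,9}: no change
So after all 3 constraints: D(Z) = {3,4}

Answer: {3,4}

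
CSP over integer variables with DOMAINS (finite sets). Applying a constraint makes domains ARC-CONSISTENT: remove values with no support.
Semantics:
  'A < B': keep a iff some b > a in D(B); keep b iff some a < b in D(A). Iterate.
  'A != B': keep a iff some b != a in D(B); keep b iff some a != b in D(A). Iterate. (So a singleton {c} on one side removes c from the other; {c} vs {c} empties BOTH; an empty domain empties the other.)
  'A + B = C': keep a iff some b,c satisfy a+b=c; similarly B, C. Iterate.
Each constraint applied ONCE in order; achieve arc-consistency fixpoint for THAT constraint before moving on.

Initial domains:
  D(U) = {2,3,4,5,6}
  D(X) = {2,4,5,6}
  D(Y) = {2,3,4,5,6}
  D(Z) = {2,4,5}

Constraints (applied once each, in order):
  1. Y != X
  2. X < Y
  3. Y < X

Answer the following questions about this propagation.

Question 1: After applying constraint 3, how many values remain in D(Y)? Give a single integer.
Answer: 2

Derivation:
Constraint 1 (Y != X) on D(Y)={2,3,4,5,6} D(X)={2,4,5,6}: no change
Constraint 2 (X < Y) on D(X)={2,4,5,6} D(Y)={2,3,4,5,6}: X {2,4,5,6}->{2,4,5}; Y {2,3,4,5,6}->{3,4,5,6}
Constraint 3 (Y < X) on D(Y)={3,4,5,6} D(X)={2,4,5}: Y {3,4,5,6}->{3,4}; X {2,4,5}->{4,5}
So after constraint 3: D(Y)={3,4}, size = 2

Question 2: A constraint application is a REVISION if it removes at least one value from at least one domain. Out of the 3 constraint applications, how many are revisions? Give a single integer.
Constraint 1 (Y != X) on D(Y)={2,3,4,5,6} D(X)={2,4,5,6}: no change => not a revision
Constraint 2 (X < Y) on D(X)={2,4,5,6} D(Y)={2,3,4,5,6}: X {2,4,5,6}->{2,4,5}; Y {2,3,4,5,6}->{3,4,5,6} => REVISION
Constraint 3 (Y < X) on D(Y)={3,4,5,6} D(X)={2,4,5}: Y {3,4,5,6}->{3,4}; X {2,4,5}->{4,5} => REVISION
Total revisions = 2

Answer: 2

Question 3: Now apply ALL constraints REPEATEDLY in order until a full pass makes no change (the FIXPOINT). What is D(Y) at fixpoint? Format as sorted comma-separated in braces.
pass 0 (initial): D(Y)={2,3,4,5,6}
pass 1: X {2,4,5,6}->{4,5}; Y {2,3,4,5,6}->{3,4}
pass 2: X {4,5}->{}; Y {3,4}->{}
pass 3: no change
Fixpoint after 3 passes: D(Y) = {}

Answer: {}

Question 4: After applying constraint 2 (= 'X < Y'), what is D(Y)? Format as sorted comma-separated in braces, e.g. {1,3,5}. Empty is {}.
Answer: {3,4,5,6}

Derivation:
Constraint 1 (Y != X) on D(Y)={2,3,4,5,6} D(X)={2,4,5,6}: no change
Constraint 2 (X < Y) on D(X)={2,4,5,6} D(Y)={2,3,4,5,6}: X {2,4,5,6}->{2,4,5}; Y {2,3,4,5,6}->{3,4,5,6}
So after constraint 2: D(Y) = {3,4,5,6}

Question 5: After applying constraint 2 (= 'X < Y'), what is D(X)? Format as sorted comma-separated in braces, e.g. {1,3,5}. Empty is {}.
Constraint 1 (Y != X) on D(Y)={2,3,4,5,6} D(X)={2,4,5,6}: no change
Constraint 2 (X < Y) on D(X)={2,4,5,6} D(Y)={2,3,4,5,6}: X {2,4,5,6}->{2,4,5}; Y {2,3,4,5,6}->{3,4,5,6}
So after constraint 2: D(X) = {2,4,5}

Answer: {2,4,5}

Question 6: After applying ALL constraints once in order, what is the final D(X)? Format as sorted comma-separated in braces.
Answer: {4,5}

Derivation:
Constraint 1 (Y != X) on D(Y)={2,3,4,5,6} D(X)={2,4,5,6}: no change
Constraint 2 (X < Y) on D(X)={2,4,5,6} D(Y)={2,3,4,5,6}: X {2,4,5,6}->{2,4,5}; Y {2,3,4,5,6}->{3,4,5,6}
Constraint 3 (Y < X) on D(Y)={3,4,5,6} D(X)={2,4,5}: Y {3,4,5,6}->{3,4}; X {2,4,5}->{4,5}
So after all 3 constraints: D(X) = {4,5}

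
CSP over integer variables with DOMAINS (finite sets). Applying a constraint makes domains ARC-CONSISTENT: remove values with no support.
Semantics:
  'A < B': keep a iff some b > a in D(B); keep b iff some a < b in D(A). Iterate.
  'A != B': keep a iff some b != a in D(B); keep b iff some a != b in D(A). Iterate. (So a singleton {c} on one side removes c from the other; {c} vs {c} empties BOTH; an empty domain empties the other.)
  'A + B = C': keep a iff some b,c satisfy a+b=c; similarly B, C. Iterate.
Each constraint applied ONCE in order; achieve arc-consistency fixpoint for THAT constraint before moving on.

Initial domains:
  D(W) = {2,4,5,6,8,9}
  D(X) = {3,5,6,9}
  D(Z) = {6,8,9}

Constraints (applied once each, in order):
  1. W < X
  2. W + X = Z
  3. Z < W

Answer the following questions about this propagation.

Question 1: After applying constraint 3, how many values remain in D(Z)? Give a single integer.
Constraint 1 (W < X) on D(W)={2,4,5,6,8,9} D(X)={3,5,6,9}: W {2,4,5,6,8,9}->{2,4,5,6,8}
Constraint 2 (W + X = Z) on D(W)={2,4,5,6,8} D(X)={3,5,6,9} D(Z)={6,8,9}: W {2,4,5,6,8}->{2,4,5,6}; X {3,5,6,9}->{3,5,6}; Z {6,8,9}->{8,9}
Constraint 3 (Z < W) on D(Z)={8,9} D(W)={2,4,5,6}: Z {8,9}->{}; W {2,4,5,6}->{}
So after constraint 3: D(Z)={}, size = 0

Answer: 0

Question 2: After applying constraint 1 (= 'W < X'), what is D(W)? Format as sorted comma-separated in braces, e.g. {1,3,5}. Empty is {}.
Constraint 1 (W < X) on D(W)={2,4,5,6,8,9} D(X)={3,5,6,9}: W {2,4,5,6,8,9}->{2,4,5,6,8}
So after constraint 1: D(W) = {2,4,5,6,8}

Answer: {2,4,5,6,8}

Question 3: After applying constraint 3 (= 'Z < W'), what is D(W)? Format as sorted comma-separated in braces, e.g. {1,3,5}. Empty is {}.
Answer: {}

Derivation:
Constraint 1 (W < X) on D(W)={2,4,5,6,8,9} D(X)={3,5,6,9}: W {2,4,5,6,8,9}->{2,4,5,6,8}
Constraint 2 (W + X = Z) on D(W)={2,4,5,6,8} D(X)={3,5,6,9} D(Z)={6,8,9}: W {2,4,5,6,8}->{2,4,5,6}; X {3,5,6,9}->{3,5,6}; Z {6,8,9}->{8,9}
Constraint 3 (Z < W) on D(Z)={8,9} D(W)={2,4,5,6}: Z {8,9}->{}; W {2,4,5,6}->{}
So after constraint 3: D(W) = {}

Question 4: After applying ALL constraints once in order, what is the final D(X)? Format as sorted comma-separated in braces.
Answer: {3,5,6}

Derivation:
Constraint 1 (W < X) on D(W)={2,4,5,6,8,9} D(X)={3,5,6,9}: W {2,4,5,6,8,9}->{2,4,5,6,8}
Constraint 2 (W + X = Z) on D(W)={2,4,5,6,8} D(X)={3,5,6,9} D(Z)={6,8,9}: W {2,4,5,6,8}->{2,4,5,6}; X {3,5,6,9}->{3,5,6}; Z {6,8,9}->{8,9}
Constraint 3 (Z < W) on D(Z)={8,9} D(W)={2,4,5,6}: Z {8,9}->{}; W {2,4,5,6}->{}
So after all 3 constraints: D(X) = {3,5,6}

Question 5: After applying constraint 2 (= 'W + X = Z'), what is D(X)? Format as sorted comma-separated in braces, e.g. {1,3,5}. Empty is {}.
Constraint 1 (W < X) on D(W)={2,4,5,6,8,9} D(X)={3,5,6,9}: W {2,4,5,6,8,9}->{2,4,5,6,8}
Constraint 2 (W + X = Z) on D(W)={2,4,5,6,8} D(X)={3,5,6,9} D(Z)={6,8,9}: W {2,4,5,6,8}->{2,4,5,6}; X {3,5,6,9}->{3,5,6}; Z {6,8,9}->{8,9}
So after constraint 2: D(X) = {3,5,6}

Answer: {3,5,6}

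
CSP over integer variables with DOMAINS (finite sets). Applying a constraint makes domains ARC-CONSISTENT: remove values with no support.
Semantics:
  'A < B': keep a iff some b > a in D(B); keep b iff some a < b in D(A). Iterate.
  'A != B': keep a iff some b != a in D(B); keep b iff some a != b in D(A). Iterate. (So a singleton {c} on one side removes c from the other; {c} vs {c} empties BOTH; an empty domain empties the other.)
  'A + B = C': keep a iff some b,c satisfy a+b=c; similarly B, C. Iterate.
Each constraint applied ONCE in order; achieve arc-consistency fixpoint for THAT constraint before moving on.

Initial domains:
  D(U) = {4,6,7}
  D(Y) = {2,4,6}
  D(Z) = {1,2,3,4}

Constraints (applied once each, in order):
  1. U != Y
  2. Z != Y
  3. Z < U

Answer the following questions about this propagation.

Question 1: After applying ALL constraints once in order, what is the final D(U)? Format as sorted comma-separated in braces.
Constraint 1 (U != Y) on D(U)={4,6,7} D(Y)={2,4,6}: no change
Constraint 2 (Z != Y) on D(Z)={1,2,3,4} D(Y)={2,4,6}: no change
Constraint 3 (Z < U) on D(Z)={1,2,3,4} D(U)={4,6,7}: no change
So after all 3 constraints: D(U) = {4,6,7}

Answer: {4,6,7}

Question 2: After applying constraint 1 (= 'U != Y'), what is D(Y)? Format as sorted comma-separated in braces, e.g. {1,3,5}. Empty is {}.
Constraint 1 (U != Y) on D(U)={4,6,7} D(Y)={2,4,6}: no change
So after constraint 1: D(Y) = {2,4,6}

Answer: {2,4,6}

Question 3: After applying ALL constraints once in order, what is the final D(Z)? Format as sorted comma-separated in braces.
Answer: {1,2,3,4}

Derivation:
Constraint 1 (U != Y) on D(U)={4,6,7} D(Y)={2,4,6}: no change
Constraint 2 (Z != Y) on D(Z)={1,2,3,4} D(Y)={2,4,6}: no change
Constraint 3 (Z < U) on D(Z)={1,2,3,4} D(U)={4,6,7}: no change
So after all 3 constraints: D(Z) = {1,2,3,4}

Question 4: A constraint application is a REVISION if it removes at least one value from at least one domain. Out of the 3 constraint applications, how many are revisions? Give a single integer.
Constraint 1 (U != Y) on D(U)={4,6,7} D(Y)={2,4,6}: no change => not a revision
Constraint 2 (Z != Y) on D(Z)={1,2,3,4} D(Y)={2,4,6}: no change => not a revision
Constraint 3 (Z < U) on D(Z)={1,2,3,4} D(U)={4,6,7}: no change => not a revision
Total revisions = 0

Answer: 0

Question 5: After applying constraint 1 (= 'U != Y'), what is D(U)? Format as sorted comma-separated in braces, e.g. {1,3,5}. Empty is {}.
Constraint 1 (U != Y) on D(U)={4,6,7} D(Y)={2,4,6}: no change
So after constraint 1: D(U) = {4,6,7}

Answer: {4,6,7}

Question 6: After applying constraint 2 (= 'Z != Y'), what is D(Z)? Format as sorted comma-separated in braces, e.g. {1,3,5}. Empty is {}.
Answer: {1,2,3,4}

Derivation:
Constraint 1 (U != Y) on D(U)={4,6,7} D(Y)={2,4,6}: no change
Constraint 2 (Z != Y) on D(Z)={1,2,3,4} D(Y)={2,4,6}: no change
So after constraint 2: D(Z) = {1,2,3,4}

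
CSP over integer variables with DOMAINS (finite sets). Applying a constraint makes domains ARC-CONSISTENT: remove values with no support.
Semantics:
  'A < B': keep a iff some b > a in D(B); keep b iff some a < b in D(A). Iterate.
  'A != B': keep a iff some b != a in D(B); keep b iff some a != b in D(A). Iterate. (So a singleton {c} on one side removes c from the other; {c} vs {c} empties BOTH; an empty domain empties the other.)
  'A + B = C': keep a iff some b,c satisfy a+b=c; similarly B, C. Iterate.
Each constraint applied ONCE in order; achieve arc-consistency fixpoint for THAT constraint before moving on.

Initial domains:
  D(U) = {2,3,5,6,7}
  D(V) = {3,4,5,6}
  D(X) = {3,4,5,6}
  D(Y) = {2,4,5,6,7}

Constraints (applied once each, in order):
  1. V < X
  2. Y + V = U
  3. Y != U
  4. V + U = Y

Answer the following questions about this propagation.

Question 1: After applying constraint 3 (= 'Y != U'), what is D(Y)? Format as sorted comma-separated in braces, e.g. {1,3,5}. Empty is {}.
Answer: {2,4}

Derivation:
Constraint 1 (V < X) on D(V)={3,4,5,6} D(X)={3,4,5,6}: V {3,4,5,6}->{3,4,5}; X {3,4,5,6}->{4,5,6}
Constraint 2 (Y + V = U) on D(Y)={2,4,5,6,7} D(V)={3,4,5} D(U)={2,3,5,6,7}: Y {2,4,5,6,7}->{2,4}; U {2,3,5,6,7}->{5,6,7}
Constraint 3 (Y != U) on D(Y)={2,4} D(U)={5,6,7}: no change
So after constraint 3: D(Y) = {2,4}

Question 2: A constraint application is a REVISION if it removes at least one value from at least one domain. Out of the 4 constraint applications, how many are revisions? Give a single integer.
Answer: 3

Derivation:
Constraint 1 (V < X) on D(V)={3,4,5,6} D(X)={3,4,5,6}: V {3,4,5,6}->{3,4,5}; X {3,4,5,6}->{4,5,6} => REVISION
Constraint 2 (Y + V = U) on D(Y)={2,4,5,6,7} D(V)={3,4,5} D(U)={2,3,5,6,7}: Y {2,4,5,6,7}->{2,4}; U {2,3,5,6,7}->{5,6,7} => REVISION
Constraint 3 (Y != U) on D(Y)={2,4} D(U)={5,6,7}: no change => not a revision
Constraint 4 (V + U = Y) on D(V)={3,4,5} D(U)={5,6,7} D(Y)={2,4}: V {3,4,5}->{}; U {5,6,7}->{}; Y {2,4}->{} => REVISION
Total revisions = 3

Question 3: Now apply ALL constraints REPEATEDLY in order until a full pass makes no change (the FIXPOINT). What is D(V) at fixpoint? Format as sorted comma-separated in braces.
pass 0 (initial): D(V)={3,4,5,6}
pass 1: U {2,3,5,6,7}->{}; V {3,4,5,6}->{}; X {3,4,5,6}->{4,5,6}; Y {2,4,5,6,7}->{}
pass 2: X {4,5,6}->{}
pass 3: no change
Fixpoint after 3 passes: D(V) = {}

Answer: {}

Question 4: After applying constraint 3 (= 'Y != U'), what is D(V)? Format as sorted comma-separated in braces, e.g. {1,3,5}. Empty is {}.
Constraint 1 (V < X) on D(V)={3,4,5,6} D(X)={3,4,5,6}: V {3,4,5,6}->{3,4,5}; X {3,4,5,6}->{4,5,6}
Constraint 2 (Y + V = U) on D(Y)={2,4,5,6,7} D(V)={3,4,5} D(U)={2,3,5,6,7}: Y {2,4,5,6,7}->{2,4}; U {2,3,5,6,7}->{5,6,7}
Constraint 3 (Y != U) on D(Y)={2,4} D(U)={5,6,7}: no change
So after constraint 3: D(V) = {3,4,5}

Answer: {3,4,5}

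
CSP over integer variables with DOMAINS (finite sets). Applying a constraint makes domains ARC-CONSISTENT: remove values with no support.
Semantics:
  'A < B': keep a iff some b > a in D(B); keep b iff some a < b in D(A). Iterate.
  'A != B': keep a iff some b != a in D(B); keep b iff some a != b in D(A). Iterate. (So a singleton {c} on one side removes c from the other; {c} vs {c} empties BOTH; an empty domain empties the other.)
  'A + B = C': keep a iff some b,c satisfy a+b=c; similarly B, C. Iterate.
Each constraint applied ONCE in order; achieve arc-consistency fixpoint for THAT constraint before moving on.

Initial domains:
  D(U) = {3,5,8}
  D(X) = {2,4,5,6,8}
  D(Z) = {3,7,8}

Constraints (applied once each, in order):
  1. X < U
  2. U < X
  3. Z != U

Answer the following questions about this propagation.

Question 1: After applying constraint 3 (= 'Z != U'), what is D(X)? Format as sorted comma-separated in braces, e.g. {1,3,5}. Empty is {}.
Constraint 1 (X < U) on D(X)={2,4,5,6,8} D(U)={3,5,8}: X {2,4,5,6,8}->{2,4,5,6}
Constraint 2 (U < X) on D(U)={3,5,8} D(X)={2,4,5,6}: U {3,5,8}->{3,5}; X {2,4,5,6}->{4,5,6}
Constraint 3 (Z != U) on D(Z)={3,7,8} D(U)={3,5}: no change
So after constraint 3: D(X) = {4,5,6}

Answer: {4,5,6}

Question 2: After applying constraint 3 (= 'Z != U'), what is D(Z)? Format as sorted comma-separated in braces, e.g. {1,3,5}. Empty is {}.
Answer: {3,7,8}

Derivation:
Constraint 1 (X < U) on D(X)={2,4,5,6,8} D(U)={3,5,8}: X {2,4,5,6,8}->{2,4,5,6}
Constraint 2 (U < X) on D(U)={3,5,8} D(X)={2,4,5,6}: U {3,5,8}->{3,5}; X {2,4,5,6}->{4,5,6}
Constraint 3 (Z != U) on D(Z)={3,7,8} D(U)={3,5}: no change
So after constraint 3: D(Z) = {3,7,8}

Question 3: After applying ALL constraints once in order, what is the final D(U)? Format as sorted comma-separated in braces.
Constraint 1 (X < U) on D(X)={2,4,5,6,8} D(U)={3,5,8}: X {2,4,5,6,8}->{2,4,5,6}
Constraint 2 (U < X) on D(U)={3,5,8} D(X)={2,4,5,6}: U {3,5,8}->{3,5}; X {2,4,5,6}->{4,5,6}
Constraint 3 (Z != U) on D(Z)={3,7,8} D(U)={3,5}: no change
So after all 3 constraints: D(U) = {3,5}

Answer: {3,5}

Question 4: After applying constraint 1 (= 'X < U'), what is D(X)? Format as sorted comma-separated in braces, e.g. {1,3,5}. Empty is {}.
Answer: {2,4,5,6}

Derivation:
Constraint 1 (X < U) on D(X)={2,4,5,6,8} D(U)={3,5,8}: X {2,4,5,6,8}->{2,4,5,6}
So after constraint 1: D(X) = {2,4,5,6}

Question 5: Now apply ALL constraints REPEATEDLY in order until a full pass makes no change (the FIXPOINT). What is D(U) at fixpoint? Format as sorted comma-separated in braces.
pass 0 (initial): D(U)={3,5,8}
pass 1: U {3,5,8}->{3,5}; X {2,4,5,6,8}->{4,5,6}
pass 2: U {3,5}->{}; X {4,5,6}->{}; Z {3,7,8}->{}
pass 3: no change
Fixpoint after 3 passes: D(U) = {}

Answer: {}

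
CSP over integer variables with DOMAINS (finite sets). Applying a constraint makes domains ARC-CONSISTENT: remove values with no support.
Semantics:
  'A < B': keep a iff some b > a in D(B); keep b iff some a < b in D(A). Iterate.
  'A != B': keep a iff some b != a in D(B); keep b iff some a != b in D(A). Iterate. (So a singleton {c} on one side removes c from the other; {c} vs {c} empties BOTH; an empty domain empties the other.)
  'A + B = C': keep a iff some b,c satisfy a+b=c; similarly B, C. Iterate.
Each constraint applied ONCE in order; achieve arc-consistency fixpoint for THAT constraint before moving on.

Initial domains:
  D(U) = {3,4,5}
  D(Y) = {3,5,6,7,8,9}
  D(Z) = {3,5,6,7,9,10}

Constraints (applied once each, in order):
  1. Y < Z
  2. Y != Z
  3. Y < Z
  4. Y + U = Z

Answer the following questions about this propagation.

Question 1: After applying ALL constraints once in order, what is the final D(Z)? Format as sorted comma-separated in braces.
Answer: {6,7,9,10}

Derivation:
Constraint 1 (Y < Z) on D(Y)={3,5,6,7,8,9} D(Z)={3,5,6,7,9,10}: Z {3,5,6,7,9,10}->{5,6,7,9,10}
Constraint 2 (Y != Z) on D(Y)={3,5,6,7,8,9} D(Z)={5,6,7,9,10}: no change
Constraint 3 (Y < Z) on D(Y)={3,5,6,7,8,9} D(Z)={5,6,7,9,10}: no change
Constraint 4 (Y + U = Z) on D(Y)={3,5,6,7,8,9} D(U)={3,4,5} D(Z)={5,6,7,9,10}: Y {3,5,6,7,8,9}->{3,5,6,7}; Z {5,6,7,9,10}->{6,7,9,10}
So after all 4 constraints: D(Z) = {6,7,9,10}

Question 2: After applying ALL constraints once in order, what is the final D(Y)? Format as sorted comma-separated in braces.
Answer: {3,5,6,7}

Derivation:
Constraint 1 (Y < Z) on D(Y)={3,5,6,7,8,9} D(Z)={3,5,6,7,9,10}: Z {3,5,6,7,9,10}->{5,6,7,9,10}
Constraint 2 (Y != Z) on D(Y)={3,5,6,7,8,9} D(Z)={5,6,7,9,10}: no change
Constraint 3 (Y < Z) on D(Y)={3,5,6,7,8,9} D(Z)={5,6,7,9,10}: no change
Constraint 4 (Y + U = Z) on D(Y)={3,5,6,7,8,9} D(U)={3,4,5} D(Z)={5,6,7,9,10}: Y {3,5,6,7,8,9}->{3,5,6,7}; Z {5,6,7,9,10}->{6,7,9,10}
So after all 4 constraints: D(Y) = {3,5,6,7}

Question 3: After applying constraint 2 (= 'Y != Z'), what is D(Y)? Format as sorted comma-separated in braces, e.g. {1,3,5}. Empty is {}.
Answer: {3,5,6,7,8,9}

Derivation:
Constraint 1 (Y < Z) on D(Y)={3,5,6,7,8,9} D(Z)={3,5,6,7,9,10}: Z {3,5,6,7,9,10}->{5,6,7,9,10}
Constraint 2 (Y != Z) on D(Y)={3,5,6,7,8,9} D(Z)={5,6,7,9,10}: no change
So after constraint 2: D(Y) = {3,5,6,7,8,9}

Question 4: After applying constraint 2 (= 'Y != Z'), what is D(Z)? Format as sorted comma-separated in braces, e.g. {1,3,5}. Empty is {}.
Answer: {5,6,7,9,10}

Derivation:
Constraint 1 (Y < Z) on D(Y)={3,5,6,7,8,9} D(Z)={3,5,6,7,9,10}: Z {3,5,6,7,9,10}->{5,6,7,9,10}
Constraint 2 (Y != Z) on D(Y)={3,5,6,7,8,9} D(Z)={5,6,7,9,10}: no change
So after constraint 2: D(Z) = {5,6,7,9,10}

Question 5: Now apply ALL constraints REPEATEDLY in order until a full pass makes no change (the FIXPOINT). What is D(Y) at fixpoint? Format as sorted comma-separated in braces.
pass 0 (initial): D(Y)={3,5,6,7,8,9}
pass 1: Y {3,5,6,7,8,9}->{3,5,6,7}; Z {3,5,6,7,9,10}->{6,7,9,10}
pass 2: no change
Fixpoint after 2 passes: D(Y) = {3,5,6,7}

Answer: {3,5,6,7}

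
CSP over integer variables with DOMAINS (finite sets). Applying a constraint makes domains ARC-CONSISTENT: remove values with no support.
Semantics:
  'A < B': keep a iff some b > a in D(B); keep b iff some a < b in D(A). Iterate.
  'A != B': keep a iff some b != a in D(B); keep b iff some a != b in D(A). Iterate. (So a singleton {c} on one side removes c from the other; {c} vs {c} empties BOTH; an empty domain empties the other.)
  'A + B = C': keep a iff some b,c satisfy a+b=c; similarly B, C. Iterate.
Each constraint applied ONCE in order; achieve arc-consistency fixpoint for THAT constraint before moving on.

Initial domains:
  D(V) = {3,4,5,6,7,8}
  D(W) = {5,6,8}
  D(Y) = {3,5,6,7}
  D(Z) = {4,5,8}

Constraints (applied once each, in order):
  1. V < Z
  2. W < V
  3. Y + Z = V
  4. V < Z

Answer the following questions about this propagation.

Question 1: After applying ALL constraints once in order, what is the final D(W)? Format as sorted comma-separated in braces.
Answer: {5,6}

Derivation:
Constraint 1 (V < Z) on D(V)={3,4,5,6,7,8} D(Z)={4,5,8}: V {3,4,5,6,7,8}->{3,4,5,6,7}
Constraint 2 (W < V) on D(W)={5,6,8} D(V)={3,4,5,6,7}: W {5,6,8}->{5,6}; V {3,4,5,6,7}->{6,7}
Constraint 3 (Y + Z = V) on D(Y)={3,5,6,7} D(Z)={4,5,8} D(V)={6,7}: Y {3,5,6,7}->{3}; Z {4,5,8}->{4}; V {6,7}->{7}
Constraint 4 (V < Z) on D(V)={7} D(Z)={4}: V {7}->{}; Z {4}->{}
So after all 4 constraints: D(W) = {5,6}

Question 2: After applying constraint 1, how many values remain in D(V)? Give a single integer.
Constraint 1 (V < Z) on D(V)={3,4,5,6,7,8} D(Z)={4,5,8}: V {3,4,5,6,7,8}->{3,4,5,6,7}
So after constraint 1: D(V)={3,4,5,6,7}, size = 5

Answer: 5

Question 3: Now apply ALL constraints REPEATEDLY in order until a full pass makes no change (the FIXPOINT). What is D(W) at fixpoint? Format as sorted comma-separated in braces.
pass 0 (initial): D(W)={5,6,8}
pass 1: V {3,4,5,6,7,8}->{}; W {5,6,8}->{5,6}; Y {3,5,6,7}->{3}; Z {4,5,8}->{}
pass 2: W {5,6}->{}; Y {3}->{}
pass 3: no change
Fixpoint after 3 passes: D(W) = {}

Answer: {}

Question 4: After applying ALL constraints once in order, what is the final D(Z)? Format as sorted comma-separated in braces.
Constraint 1 (V < Z) on D(V)={3,4,5,6,7,8} D(Z)={4,5,8}: V {3,4,5,6,7,8}->{3,4,5,6,7}
Constraint 2 (W < V) on D(W)={5,6,8} D(V)={3,4,5,6,7}: W {5,6,8}->{5,6}; V {3,4,5,6,7}->{6,7}
Constraint 3 (Y + Z = V) on D(Y)={3,5,6,7} D(Z)={4,5,8} D(V)={6,7}: Y {3,5,6,7}->{3}; Z {4,5,8}->{4}; V {6,7}->{7}
Constraint 4 (V < Z) on D(V)={7} D(Z)={4}: V {7}->{}; Z {4}->{}
So after all 4 constraints: D(Z) = {}

Answer: {}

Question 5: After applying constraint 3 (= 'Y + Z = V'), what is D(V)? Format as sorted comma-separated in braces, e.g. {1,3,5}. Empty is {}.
Constraint 1 (V < Z) on D(V)={3,4,5,6,7,8} D(Z)={4,5,8}: V {3,4,5,6,7,8}->{3,4,5,6,7}
Constraint 2 (W < V) on D(W)={5,6,8} D(V)={3,4,5,6,7}: W {5,6,8}->{5,6}; V {3,4,5,6,7}->{6,7}
Constraint 3 (Y + Z = V) on D(Y)={3,5,6,7} D(Z)={4,5,8} D(V)={6,7}: Y {3,5,6,7}->{3}; Z {4,5,8}->{4}; V {6,7}->{7}
So after constraint 3: D(V) = {7}

Answer: {7}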